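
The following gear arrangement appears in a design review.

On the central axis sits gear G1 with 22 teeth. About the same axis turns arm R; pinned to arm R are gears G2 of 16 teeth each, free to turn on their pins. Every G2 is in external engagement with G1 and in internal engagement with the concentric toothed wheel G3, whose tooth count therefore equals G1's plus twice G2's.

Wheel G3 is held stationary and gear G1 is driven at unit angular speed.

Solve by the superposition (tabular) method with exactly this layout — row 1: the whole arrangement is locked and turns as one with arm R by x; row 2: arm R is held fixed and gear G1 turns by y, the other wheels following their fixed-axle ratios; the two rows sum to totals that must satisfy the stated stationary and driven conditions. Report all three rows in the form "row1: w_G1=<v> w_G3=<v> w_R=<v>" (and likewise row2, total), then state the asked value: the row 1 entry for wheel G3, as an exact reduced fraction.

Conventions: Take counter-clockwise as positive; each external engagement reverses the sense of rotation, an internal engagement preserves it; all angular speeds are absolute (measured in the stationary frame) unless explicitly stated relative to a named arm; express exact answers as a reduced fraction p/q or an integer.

class = planetary set [G3 = 22+2·16 = 54; Willis about the carrier]
row 1 — lock + rotate with arm: ω_sun = ω_ring = ω_arm = x
row 2: sun turns y, ring = −(22/54)·y, arm 0
boundary: total ω_ring = x − (22/54)·y = 0 and total ω_sun = x + y = 1  ⇒  y = 27/38, x = 11/38
row 2 ring = −(22/54)·27/38 = -11/38
totals (row 1 + row 2): sun 11/38 + 27/38 = 1, ring 11/38 + (-11/38) = 0, arm 11/38 + 0 = 11/38
asked cell (row1, ring) = 11/38

row1: w_G1=11/38 w_G3=11/38 w_R=11/38
row2: w_G1=27/38 w_G3=-11/38 w_R=0
total: w_G1=1 w_G3=0 w_R=11/38
asked value: 11/38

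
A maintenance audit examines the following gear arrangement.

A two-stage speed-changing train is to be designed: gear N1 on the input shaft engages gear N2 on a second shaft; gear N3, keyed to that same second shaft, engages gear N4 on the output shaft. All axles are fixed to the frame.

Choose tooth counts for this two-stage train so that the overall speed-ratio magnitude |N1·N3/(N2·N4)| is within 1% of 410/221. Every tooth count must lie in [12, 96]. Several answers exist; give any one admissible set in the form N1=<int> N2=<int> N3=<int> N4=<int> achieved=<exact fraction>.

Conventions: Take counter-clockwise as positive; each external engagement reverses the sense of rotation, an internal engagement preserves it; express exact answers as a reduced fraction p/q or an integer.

class = fixed-axis compound train [2-stage, 410/221 wanted]
target = 410/221 in lowest terms: an exact hit needs N1·N3 = k·410 and N2·N4 = k·221 for one integer k, every count in [12, 96]; additionally prefer no 1:1 stage (N1 ≠ N2, N3 ≠ N4)
k = 1: no 1:1-free in-range split of k·410 and k·221 into factor pairs; take k = 2
k = 2: N1·N3 = 820 = 20·41, N2·N4 = 442 = 13·34
achieved = 20·41/(13·34) = 410/221; |achieved − target| = 0 ≤ 41/2210 ✓

N1=20 N2=13 N3=41 N4=34 achieved=410/221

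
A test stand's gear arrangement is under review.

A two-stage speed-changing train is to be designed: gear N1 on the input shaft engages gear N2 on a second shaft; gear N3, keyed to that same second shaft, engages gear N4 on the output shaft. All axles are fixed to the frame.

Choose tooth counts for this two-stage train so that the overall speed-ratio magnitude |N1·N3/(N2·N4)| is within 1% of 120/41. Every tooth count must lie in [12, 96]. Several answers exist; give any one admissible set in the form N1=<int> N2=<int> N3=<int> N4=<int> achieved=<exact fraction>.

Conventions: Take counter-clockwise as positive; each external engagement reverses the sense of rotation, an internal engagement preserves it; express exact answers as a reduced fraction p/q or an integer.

N1=15 N2=12 N3=96 N4=41 achieved=120/41

class = fixed-axis compound train [2-stage, 120/41 wanted]
target = 120/41 in lowest terms: an exact hit needs N1·N3 = k·120 and N2·N4 = k·41 for one integer k, every count in [12, 96]; additionally prefer no 1:1 stage (N1 ≠ N2, N3 ≠ N4)
k = 1…11: no 1:1-free in-range split of k·120 and k·41 into factor pairs; take k = 12
k = 12: N1·N3 = 1440 = 15·96, N2·N4 = 492 = 12·41
achieved = 15·96/(12·41) = 120/41; |achieved − target| = 0 ≤ 6/205 ✓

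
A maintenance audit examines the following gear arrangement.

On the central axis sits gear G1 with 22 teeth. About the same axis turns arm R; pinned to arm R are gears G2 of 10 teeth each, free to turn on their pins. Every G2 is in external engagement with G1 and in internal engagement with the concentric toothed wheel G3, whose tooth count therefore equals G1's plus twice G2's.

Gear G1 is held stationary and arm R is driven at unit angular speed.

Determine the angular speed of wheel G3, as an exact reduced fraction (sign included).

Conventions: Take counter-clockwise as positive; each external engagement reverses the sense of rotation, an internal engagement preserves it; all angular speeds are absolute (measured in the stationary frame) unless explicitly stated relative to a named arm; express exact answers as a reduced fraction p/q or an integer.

32/21

recognized (axles ride arm R): planetary set, 22/10/42 teeth
ring teeth: 22 + 2·10 = 42
22(ω_sun−ω_arm) = −42(ω_ring−ω_arm),  ω_sun = 0, ω_arm = 1
ω_ring = 1 − (22/42)(0−1) = 32/21
exact speed ratio = 32/21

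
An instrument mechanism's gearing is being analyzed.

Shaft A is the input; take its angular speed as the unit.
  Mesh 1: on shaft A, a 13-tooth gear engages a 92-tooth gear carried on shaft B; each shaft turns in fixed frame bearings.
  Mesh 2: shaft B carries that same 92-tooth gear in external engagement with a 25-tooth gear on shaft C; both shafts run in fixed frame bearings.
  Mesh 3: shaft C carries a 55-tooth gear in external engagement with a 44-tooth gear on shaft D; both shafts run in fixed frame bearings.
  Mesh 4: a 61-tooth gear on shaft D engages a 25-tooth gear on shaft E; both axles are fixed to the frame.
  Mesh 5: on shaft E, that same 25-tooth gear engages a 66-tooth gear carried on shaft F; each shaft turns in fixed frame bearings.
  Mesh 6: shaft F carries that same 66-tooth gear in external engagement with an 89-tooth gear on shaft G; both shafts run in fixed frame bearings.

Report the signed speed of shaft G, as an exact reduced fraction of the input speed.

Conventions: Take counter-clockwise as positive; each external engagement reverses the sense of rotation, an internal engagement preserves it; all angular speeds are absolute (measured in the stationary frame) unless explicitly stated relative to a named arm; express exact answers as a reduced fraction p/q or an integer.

793/1780

6-mesh fixed-axis compound train (all bearings frame-fixed)
mesh 1 [13T→92T]: |ω|/ω_in = 1×13/92 = 13/92, sense flips to −
mesh 2 [92T→25T]: |ω|/ω_in = (13/92)×92/25 = 13/25, sense flips to +
mesh 3 [55T→44T]: |ω|/ω_in = (13/25)×55/44 = 13/20, sense flips to −
mesh 4 [61T→25T]: |ω|/ω_in = (13/20)×61/25 = 793/500, sense flips to +
mesh 5 [25T→66T]: |ω|/ω_in = (793/500)×25/66 = 793/1320, sense flips to −
mesh 6 [66T→89T]: |ω|/ω_in = (793/1320)×66/89 = 793/1780, sense flips to +
signed output speed (× input speed) = 793/1780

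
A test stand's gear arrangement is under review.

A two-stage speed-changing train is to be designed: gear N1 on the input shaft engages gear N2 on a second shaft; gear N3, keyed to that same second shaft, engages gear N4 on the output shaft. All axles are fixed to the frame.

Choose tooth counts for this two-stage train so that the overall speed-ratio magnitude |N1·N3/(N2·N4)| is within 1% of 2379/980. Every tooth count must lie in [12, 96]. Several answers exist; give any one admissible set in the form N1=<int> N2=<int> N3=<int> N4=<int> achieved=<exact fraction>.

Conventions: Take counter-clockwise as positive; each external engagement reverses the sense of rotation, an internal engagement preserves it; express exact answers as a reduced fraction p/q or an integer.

N1=39 N2=14 N3=61 N4=70 achieved=2379/980

class = fixed-axis compound train [2-stage, 2379/980 wanted]
target = 2379/980 in lowest terms: an exact hit needs N1·N3 = k·2379 and N2·N4 = k·980 for one integer k, every count in [12, 96]; additionally prefer no 1:1 stage (N1 ≠ N2, N3 ≠ N4)
k = 1: N1·N3 = 2379 = 39·61, N2·N4 = 980 = 14·70
achieved = 39·61/(14·70) = 2379/980; |achieved − target| = 0 ≤ 2379/98000 ✓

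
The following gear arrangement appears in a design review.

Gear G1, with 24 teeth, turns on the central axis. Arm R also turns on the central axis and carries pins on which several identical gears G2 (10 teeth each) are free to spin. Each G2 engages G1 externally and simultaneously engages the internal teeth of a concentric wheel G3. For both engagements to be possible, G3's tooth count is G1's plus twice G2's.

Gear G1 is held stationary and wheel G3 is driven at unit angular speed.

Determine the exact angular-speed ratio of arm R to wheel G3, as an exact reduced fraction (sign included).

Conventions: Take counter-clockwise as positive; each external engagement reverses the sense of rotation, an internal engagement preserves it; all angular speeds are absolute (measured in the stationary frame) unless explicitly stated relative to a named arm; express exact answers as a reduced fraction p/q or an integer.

topology: planetary set — G1 24T / G2 10T / G3 44T, arm = carrier (Willis)
ring teeth: 24 + 2·10 = 44
24(ω_sun−ω_arm) = −44(ω_ring−ω_arm),  ω_sun = 0, ω_ring = 1
24(0−ω_arm) = −44(1−ω_arm)  ⇒  68·ω_arm = 44  ⇒  ω_arm = 11/17
ω_out/ω_in = 11/17

11/17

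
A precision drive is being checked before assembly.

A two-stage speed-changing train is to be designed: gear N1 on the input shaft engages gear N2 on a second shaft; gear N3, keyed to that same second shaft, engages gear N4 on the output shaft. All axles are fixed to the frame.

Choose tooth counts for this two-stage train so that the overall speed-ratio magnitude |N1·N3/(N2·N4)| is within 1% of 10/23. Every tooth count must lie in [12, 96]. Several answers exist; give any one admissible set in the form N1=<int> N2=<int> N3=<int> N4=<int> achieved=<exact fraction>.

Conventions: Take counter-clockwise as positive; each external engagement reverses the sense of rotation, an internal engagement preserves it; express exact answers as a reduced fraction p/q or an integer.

design class (target 10/23): fixed-axis compound train
target = 10/23 in lowest terms: an exact hit needs N1·N3 = k·10 and N2·N4 = k·23 for one integer k, every count in [12, 96]; additionally prefer no 1:1 stage (N1 ≠ N2, N3 ≠ N4)
k = 1…17: no 1:1-free in-range split of k·10 and k·23 into factor pairs; take k = 18
k = 18: N1·N3 = 180 = 12·15, N2·N4 = 414 = 18·23
achieved = 12·15/(18·23) = 10/23; |achieved − target| = 0 ≤ 1/230 ✓

N1=12 N2=18 N3=15 N4=23 achieved=10/23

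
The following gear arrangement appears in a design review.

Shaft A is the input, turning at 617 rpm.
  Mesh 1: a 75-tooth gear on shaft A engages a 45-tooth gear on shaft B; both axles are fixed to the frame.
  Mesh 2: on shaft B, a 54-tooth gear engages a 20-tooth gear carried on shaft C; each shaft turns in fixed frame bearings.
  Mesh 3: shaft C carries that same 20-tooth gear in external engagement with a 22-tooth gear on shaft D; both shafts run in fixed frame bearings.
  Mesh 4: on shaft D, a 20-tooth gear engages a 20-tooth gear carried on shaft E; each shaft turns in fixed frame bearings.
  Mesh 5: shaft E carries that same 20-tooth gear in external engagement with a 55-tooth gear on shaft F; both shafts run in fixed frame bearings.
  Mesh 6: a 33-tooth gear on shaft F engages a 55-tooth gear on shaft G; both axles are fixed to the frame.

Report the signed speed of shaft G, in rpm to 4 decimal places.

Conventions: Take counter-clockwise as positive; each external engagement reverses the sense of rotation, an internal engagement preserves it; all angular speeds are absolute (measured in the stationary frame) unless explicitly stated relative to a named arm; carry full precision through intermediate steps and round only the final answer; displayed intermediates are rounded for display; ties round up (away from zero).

class = fixed-axis compound train [6 meshes; 6 ratios multiply, 6 sense flips]
mesh 1 [75T→45T]: ω = 617.0000×75/45 = 1028.3333 rpm, sense flips to −
mesh 2 [54T→20T]: ω = 1028.3333×54/20 = 2776.5000 rpm, sense flips to +
mesh 3 [20T→22T]: ω = 2776.5000×20/22 = 2524.0909 rpm, sense flips to −
mesh 4 [20T→20T]: ω = 2524.0909×20/20 = 2524.0909 rpm, sense flips to +
mesh 5 [20T→55T]: ω = 2524.0909×20/55 = 917.8512 rpm, sense flips to −
mesh 6 [33T→55T]: ω = 917.8512×33/55 = 550.7107 rpm, sense flips to +
signed output speed = +550.7107 rpm

+550.7107 rpm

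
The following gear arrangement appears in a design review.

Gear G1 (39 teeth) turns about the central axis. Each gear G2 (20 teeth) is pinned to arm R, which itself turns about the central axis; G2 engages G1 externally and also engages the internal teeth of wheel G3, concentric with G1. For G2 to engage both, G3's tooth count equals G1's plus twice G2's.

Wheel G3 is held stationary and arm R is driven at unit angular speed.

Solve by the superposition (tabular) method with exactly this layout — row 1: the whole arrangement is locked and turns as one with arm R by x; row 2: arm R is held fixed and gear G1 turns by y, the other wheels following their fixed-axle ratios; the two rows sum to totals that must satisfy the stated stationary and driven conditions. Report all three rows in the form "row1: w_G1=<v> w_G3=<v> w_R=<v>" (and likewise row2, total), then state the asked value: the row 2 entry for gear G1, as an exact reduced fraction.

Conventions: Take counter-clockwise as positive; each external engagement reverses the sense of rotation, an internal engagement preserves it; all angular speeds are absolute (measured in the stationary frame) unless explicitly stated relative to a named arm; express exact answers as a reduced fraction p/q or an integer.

planetary set (39T centre, 20T on arm, 79T internal) — Willis relation
row 1 (train locked, turned with arm): all members turn x
row 2: sun turns y, ring = −(39/79)·y, arm 0
boundary: total ω_ring = x − (39/79)·y = 0 and total ω_arm = x = 1  ⇒  y = 79/39, x = 1
row 2 ring = −(39/79)·79/39 = -1
totals (row 1 + row 2): sun 1 + 79/39 = 118/39, ring 1 + (-1) = 0, arm 1 + 0 = 1
asked cell (row2, sun) = 79/39

row1: w_G1=1 w_G3=1 w_R=1
row2: w_G1=79/39 w_G3=-1 w_R=0
total: w_G1=118/39 w_G3=0 w_R=1
asked value: 79/39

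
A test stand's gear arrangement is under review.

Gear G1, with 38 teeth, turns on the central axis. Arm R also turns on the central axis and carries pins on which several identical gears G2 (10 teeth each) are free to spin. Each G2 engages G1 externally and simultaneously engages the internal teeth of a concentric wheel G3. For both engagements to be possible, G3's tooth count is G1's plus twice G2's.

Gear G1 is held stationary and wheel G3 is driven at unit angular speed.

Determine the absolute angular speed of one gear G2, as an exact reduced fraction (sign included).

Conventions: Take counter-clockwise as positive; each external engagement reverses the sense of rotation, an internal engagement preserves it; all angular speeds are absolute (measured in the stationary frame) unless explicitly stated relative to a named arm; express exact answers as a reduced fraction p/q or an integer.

29/10

planetary set (38T centre, 10T on arm, 58T internal) — Willis relation
ring teeth: 38 + 2·10 = 58
38(ω_sun−ω_arm) = −58(ω_ring−ω_arm),  ω_sun = 0, ω_ring = 1
38(0−ω_arm) = −58(1−ω_arm)  ⇒  96·ω_arm = 58  ⇒  ω_arm = 29/48
sun–planet mesh: 38·(0−29/48) = −10·(ω_p−ω_arm)  ⇒  ω_p−ω_arm = 551/240
ω_p = 29/48 + 551/240 = 29/10
exact speed ratio = 29/10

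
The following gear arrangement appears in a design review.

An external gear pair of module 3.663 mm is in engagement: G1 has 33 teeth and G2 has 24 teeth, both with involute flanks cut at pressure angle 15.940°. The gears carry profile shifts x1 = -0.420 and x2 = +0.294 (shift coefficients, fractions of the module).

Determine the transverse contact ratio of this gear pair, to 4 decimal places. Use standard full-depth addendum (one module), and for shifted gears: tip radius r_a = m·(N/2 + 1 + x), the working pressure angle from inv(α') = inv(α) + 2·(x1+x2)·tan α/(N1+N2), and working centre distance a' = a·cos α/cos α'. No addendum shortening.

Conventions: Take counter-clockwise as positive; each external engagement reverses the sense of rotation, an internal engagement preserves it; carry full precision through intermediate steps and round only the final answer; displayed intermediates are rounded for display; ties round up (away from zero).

1.8495

recognized (one external pair, fixed centres): single-mesh tooth geometry, m = 3.663, N1 = 33, N2 = 24
base radii: r_b1 = 58.115590, r_b2 = 42.265884
tip radii: r_a1 = 62.564040, r_a2 = 48.695922
inv(α') = inv(15.940°) + 2·(-0.420+0.294)·tan α/(33+24) = 0.00614423  ⇒  α' = 14.99555°
a' = a·cos α / cos α' = 104.3955·cos 15.940°/cos 14.99555° = 103.920388
action lengths: √(r_a1²−r_b1²) = 23.169749, √(r_a2²−r_b2²) = 24.184456
base pitch p_b = π·m·cos α = 11.065182
CR = (23.169749 + 24.184456 − 103.920388·sin 14.99555°)/11.065182 = 1.849533
contact ratio ≈ 1.8495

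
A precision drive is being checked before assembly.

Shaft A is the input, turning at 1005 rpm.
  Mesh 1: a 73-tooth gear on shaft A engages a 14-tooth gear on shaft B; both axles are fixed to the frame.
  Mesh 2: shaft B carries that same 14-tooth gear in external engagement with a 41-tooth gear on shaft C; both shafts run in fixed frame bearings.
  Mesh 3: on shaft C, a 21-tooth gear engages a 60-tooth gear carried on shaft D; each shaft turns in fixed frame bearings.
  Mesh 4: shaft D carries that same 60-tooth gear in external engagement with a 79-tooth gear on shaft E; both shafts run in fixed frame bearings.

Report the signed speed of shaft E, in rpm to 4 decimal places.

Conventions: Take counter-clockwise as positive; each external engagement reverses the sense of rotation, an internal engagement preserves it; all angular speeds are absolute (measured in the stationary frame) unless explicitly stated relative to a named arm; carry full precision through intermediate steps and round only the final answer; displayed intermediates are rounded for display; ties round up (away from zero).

+475.6607 rpm

topology: fixed-axis compound train — 4 meshes, A→E
mesh 1 [73T→14T]: ω = 1005.0000×73/14 = 5240.3571 rpm, sense flips to −
mesh 2 [14T→41T]: ω = 5240.3571×14/41 = 1789.3902 rpm, sense flips to +
mesh 3 [21T→60T]: ω = 1789.3902×21/60 = 626.2866 rpm, sense flips to −
mesh 4 [60T→79T]: ω = 626.2866×60/79 = 475.6607 rpm, sense flips to +
signed output speed = +475.6607 rpm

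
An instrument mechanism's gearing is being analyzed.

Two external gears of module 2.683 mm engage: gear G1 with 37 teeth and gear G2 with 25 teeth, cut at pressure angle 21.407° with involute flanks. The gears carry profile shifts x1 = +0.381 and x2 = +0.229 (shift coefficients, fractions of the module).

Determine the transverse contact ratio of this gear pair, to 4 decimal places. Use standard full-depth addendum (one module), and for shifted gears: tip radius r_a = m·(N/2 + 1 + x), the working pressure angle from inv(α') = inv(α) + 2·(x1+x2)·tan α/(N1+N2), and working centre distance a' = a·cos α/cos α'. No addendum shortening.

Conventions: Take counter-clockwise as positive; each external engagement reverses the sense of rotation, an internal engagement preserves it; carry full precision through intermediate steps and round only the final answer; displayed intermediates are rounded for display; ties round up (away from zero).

1.5051

single-mesh involute tooth geometry (37T engaging 25T at module 2.683)
base radii: r_b1 = 46.211208, r_b2 = 31.223789
tip radii: r_a1 = 53.340723, r_a2 = 36.834907
inv(α') = inv(21.407°) + 2·(+0.381+0.229)·tan α/(37+25) = 0.02612829  ⇒  α' = 23.93582°
a' = a·cos α / cos α' = 83.1730·cos 21.407°/cos 23.93582° = 84.720959
action lengths: √(r_a1²−r_b1²) = 26.641265, √(r_a2²−r_b2²) = 19.541887
base pitch p_b = π·m·cos α = 7.847394
CR = (26.641265 + 19.541887 − 84.720959·sin 23.93582°)/7.847394 = 1.505054
contact ratio ≈ 1.5051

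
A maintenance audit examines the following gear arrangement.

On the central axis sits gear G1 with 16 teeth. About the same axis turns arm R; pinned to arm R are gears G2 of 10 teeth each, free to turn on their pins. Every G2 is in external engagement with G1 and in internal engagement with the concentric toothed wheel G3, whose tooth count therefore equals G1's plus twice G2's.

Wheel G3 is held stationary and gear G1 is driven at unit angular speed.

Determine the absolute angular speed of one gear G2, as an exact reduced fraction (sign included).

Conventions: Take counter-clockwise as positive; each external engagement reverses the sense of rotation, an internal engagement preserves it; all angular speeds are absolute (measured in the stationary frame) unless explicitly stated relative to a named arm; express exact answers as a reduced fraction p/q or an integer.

-4/5

class = planetary set [G3 = 16+2·10 = 36; Willis about the carrier]
ring teeth: 16 + 2·10 = 36
16(ω_sun−ω_arm) = −36(ω_ring−ω_arm),  ω_ring = 0, ω_sun = 1
16(1−ω_arm) = −36(0−ω_arm)  ⇒  52·ω_arm = 16  ⇒  ω_arm = 4/13
sun–planet mesh: 16·(1−4/13) = −10·(ω_p−ω_arm)  ⇒  ω_p−ω_arm = -72/65
ω_p = 4/13 − 72/65 = -4/5
exact speed ratio = -4/5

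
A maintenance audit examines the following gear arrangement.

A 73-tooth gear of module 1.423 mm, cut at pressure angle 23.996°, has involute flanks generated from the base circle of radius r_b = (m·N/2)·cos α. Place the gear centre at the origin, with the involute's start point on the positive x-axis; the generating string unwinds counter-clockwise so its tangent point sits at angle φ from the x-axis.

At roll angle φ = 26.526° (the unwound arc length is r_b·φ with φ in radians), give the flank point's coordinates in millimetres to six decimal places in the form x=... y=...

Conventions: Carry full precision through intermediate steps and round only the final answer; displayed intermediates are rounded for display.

x=52.266527 y=1.536138

recognized (one wheel, involute flank): single-mesh tooth geometry, m = 1.423, N = 73
pitch radius r_p = m·N/2 = 1.423·73/2 = 51.939500
base radius r_b = r_p·cos α = 51.939500·cos 23.996° = 47.450569
roll angle φ = 26.526° = 0.46296604 rad
x = r_b·(cos φ + φ·sin φ) = 52.266527
y = r_b·(sin φ − φ·cos φ) = 1.536138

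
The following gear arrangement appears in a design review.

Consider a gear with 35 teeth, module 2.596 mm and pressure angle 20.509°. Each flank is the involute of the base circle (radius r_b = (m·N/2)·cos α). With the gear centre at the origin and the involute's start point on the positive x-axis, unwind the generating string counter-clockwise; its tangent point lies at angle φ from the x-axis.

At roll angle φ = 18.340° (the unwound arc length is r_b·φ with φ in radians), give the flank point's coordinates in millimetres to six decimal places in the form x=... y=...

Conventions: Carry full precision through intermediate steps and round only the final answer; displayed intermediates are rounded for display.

single-mesh involute tooth geometry (35T wheel at module 2.596)
pitch radius r_p = m·N/2 = 2.596·35/2 = 45.430000
base radius r_b = r_p·cos α = 45.430000·cos 20.509° = 42.550518
roll angle φ = 18.340° = 0.32009338 rad
x = r_b·(cos φ + φ·sin φ) = 44.674856
y = r_b·(sin φ − φ·cos φ) = 0.460423

x=44.674856 y=0.460423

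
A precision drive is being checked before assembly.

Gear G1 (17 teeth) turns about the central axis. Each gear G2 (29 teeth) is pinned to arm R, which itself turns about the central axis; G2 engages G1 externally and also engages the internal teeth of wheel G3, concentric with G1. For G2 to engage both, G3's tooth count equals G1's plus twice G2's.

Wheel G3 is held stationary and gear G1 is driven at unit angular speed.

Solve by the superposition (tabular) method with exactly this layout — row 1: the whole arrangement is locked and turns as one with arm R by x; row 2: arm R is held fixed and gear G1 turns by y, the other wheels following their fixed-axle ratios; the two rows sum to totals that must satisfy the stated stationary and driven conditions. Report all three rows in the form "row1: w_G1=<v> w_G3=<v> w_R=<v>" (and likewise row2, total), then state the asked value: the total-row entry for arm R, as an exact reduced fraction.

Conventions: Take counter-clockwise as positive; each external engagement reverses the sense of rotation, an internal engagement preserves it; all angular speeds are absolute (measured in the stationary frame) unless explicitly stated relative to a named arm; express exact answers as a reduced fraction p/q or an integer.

row1: w_G1=17/92 w_G3=17/92 w_R=17/92
row2: w_G1=75/92 w_G3=-17/92 w_R=0
total: w_G1=1 w_G3=0 w_R=17/92
asked value: 17/92

planetary set (17T centre, 29T on arm, 75T internal) — Willis relation
superposition row 1 [locked train]: every member turns x
row 2: sun turns y, ring = −(17/75)·y, arm 0
boundary: total ω_ring = x − (17/75)·y = 0 and total ω_sun = x + y = 1  ⇒  y = 75/92, x = 17/92
row 2 ring = −(17/75)·75/92 = -17/92
totals (row 1 + row 2): sun 17/92 + 75/92 = 1, ring 17/92 + (-17/92) = 0, arm 17/92 + 0 = 17/92
asked cell (total, arm) = 17/92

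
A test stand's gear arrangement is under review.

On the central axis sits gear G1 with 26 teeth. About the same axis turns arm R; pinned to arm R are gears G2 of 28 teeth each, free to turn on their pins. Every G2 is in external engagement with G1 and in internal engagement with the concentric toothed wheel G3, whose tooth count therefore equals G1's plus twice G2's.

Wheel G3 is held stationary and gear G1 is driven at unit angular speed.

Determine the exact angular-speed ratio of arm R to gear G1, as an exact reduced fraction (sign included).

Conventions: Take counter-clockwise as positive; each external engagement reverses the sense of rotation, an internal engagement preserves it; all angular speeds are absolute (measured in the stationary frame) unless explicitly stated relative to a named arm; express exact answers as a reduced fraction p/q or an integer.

class = planetary set [G3 = 26+2·28 = 82; Willis about the carrier]
ring teeth: 26 + 2·28 = 82
26(ω_sun−ω_arm) = −82(ω_ring−ω_arm),  ω_ring = 0, ω_sun = 1
26(1−ω_arm) = −82(0−ω_arm)  ⇒  108·ω_arm = 26  ⇒  ω_arm = 13/54
ω_out/ω_in = 13/54

13/54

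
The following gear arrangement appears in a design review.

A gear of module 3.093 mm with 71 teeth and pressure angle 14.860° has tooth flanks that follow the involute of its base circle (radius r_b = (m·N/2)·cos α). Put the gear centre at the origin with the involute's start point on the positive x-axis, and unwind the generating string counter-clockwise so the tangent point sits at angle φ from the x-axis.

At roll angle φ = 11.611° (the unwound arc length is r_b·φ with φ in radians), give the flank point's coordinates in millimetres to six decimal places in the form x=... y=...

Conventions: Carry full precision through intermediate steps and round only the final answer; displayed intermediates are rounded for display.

x=108.286115 y=0.293204

topology: single-mesh involute geometry — m = 3.093, N = 71
pitch radius r_p = m·N/2 = 3.093·71/2 = 109.801500
base radius r_b = r_p·cos α = 109.801500·cos 14.860° = 106.129228
roll angle φ = 11.611° = 0.20265018 rad
x = r_b·(cos φ + φ·sin φ) = 108.286115
y = r_b·(sin φ − φ·cos φ) = 0.293204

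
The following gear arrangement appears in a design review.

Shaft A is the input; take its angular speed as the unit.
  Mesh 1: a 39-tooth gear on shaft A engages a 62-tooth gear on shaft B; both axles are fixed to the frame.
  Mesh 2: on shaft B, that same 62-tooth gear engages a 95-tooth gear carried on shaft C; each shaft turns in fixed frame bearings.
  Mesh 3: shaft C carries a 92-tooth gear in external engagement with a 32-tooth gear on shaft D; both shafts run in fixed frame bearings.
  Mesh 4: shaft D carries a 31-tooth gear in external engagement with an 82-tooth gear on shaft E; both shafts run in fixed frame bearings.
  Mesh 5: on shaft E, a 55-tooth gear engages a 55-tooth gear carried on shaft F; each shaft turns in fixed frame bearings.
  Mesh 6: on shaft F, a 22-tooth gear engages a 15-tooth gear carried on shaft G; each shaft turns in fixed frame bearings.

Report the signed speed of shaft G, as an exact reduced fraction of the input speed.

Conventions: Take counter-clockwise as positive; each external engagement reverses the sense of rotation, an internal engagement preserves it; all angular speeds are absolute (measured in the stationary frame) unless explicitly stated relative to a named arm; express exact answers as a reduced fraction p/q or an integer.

101959/155800

6-mesh fixed-axis compound train (all bearings frame-fixed)
mesh 1 [39T→62T]: |ω|/ω_in = 1×39/62 = 39/62, sense flips to −
mesh 2 [62T→95T]: |ω|/ω_in = (39/62)×62/95 = 39/95, sense flips to +
mesh 3 [92T→32T]: |ω|/ω_in = (39/95)×92/32 = 897/760, sense flips to −
mesh 4 [31T→82T]: |ω|/ω_in = (897/760)×31/82 = 27807/62320, sense flips to +
mesh 5 [55T→55T]: |ω|/ω_in = (27807/62320)×55/55 = 27807/62320, sense flips to −
mesh 6 [22T→15T]: |ω|/ω_in = (27807/62320)×22/15 = 101959/155800, sense flips to +
signed output speed (× input speed) = 101959/155800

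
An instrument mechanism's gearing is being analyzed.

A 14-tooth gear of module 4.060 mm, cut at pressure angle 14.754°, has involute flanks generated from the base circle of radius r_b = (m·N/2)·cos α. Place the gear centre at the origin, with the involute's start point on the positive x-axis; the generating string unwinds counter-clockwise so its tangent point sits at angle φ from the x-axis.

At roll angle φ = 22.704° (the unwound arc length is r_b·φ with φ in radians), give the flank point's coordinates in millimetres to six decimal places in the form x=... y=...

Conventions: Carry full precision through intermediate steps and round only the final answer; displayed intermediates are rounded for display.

single-mesh involute tooth geometry (14T wheel at module 4.060)
pitch radius r_p = m·N/2 = 4.060·14/2 = 28.420000
base radius r_b = r_p·cos α = 28.420000·cos 14.754° = 27.482940
roll angle φ = 22.704° = 0.39625955 rad
x = r_b·(cos φ + φ·sin φ) = 29.556683
y = r_b·(sin φ − φ·cos φ) = 0.561108

x=29.556683 y=0.561108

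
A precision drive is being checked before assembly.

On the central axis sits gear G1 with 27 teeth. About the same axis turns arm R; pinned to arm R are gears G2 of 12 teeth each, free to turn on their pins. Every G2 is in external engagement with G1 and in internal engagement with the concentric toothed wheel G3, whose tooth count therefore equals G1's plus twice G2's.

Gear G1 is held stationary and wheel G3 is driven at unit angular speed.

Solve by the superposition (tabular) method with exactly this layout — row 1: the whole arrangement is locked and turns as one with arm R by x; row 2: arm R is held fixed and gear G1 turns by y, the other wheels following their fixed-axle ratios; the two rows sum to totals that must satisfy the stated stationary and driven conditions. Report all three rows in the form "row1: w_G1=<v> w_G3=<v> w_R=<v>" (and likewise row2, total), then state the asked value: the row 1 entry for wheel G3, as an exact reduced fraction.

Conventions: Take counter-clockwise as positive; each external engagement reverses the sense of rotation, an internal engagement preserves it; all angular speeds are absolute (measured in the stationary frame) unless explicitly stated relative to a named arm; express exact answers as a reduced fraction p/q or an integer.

recognized (axles ride arm R): planetary set, 27/12/51 teeth
row 1: whole set turns with the arm by x
row 2 — arm fixed, fixed-axis ratios: sun y, ring −(27/51)·y, arm 0
boundary: total ω_sun = x + y = 0 and total ω_ring = x − (27/51)·y = 1  ⇒  y = -17/26, x = 17/26
row 2 ring = −(27/51)·(-17/26) = 9/26
totals (row 1 + row 2): sun 17/26 + (-17/26) = 0, ring 17/26 + 9/26 = 1, arm 17/26 + 0 = 17/26
asked cell (row1, ring) = 17/26

row1: w_G1=17/26 w_G3=17/26 w_R=17/26
row2: w_G1=-17/26 w_G3=9/26 w_R=0
total: w_G1=0 w_G3=1 w_R=17/26
asked value: 17/26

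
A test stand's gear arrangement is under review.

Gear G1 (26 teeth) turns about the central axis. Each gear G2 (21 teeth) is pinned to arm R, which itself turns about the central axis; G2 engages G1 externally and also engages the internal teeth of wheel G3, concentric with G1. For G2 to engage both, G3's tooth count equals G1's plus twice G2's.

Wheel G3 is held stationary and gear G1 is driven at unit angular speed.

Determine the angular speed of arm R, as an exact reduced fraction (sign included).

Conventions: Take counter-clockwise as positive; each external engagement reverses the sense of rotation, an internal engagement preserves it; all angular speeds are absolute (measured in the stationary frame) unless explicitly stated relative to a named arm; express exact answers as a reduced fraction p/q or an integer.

13/47

planetary set (26T centre, 21T on arm, 68T internal) — Willis relation
ring teeth: 26 + 2·21 = 68
26(ω_sun−ω_arm) = −68(ω_ring−ω_arm),  ω_ring = 0, ω_sun = 1
26(1−ω_arm) = −68(0−ω_arm)  ⇒  94·ω_arm = 26  ⇒  ω_arm = 13/47
exact speed ratio = 13/47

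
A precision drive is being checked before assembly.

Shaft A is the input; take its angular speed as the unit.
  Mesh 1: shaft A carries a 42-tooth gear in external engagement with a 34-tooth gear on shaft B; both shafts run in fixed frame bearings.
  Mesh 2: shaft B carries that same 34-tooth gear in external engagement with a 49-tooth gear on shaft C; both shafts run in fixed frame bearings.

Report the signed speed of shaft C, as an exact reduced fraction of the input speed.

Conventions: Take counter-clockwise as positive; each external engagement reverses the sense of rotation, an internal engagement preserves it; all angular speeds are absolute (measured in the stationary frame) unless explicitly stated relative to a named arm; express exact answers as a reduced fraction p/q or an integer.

2-mesh fixed-axis compound train (all bearings frame-fixed)
mesh 1 [42T→34T]: |ω|/ω_in = 1×42/34 = 21/17, sense flips to −
mesh 2 [34T→49T]: |ω|/ω_in = (21/17)×34/49 = 6/7, sense flips to +
signed output speed (× input speed) = 6/7

6/7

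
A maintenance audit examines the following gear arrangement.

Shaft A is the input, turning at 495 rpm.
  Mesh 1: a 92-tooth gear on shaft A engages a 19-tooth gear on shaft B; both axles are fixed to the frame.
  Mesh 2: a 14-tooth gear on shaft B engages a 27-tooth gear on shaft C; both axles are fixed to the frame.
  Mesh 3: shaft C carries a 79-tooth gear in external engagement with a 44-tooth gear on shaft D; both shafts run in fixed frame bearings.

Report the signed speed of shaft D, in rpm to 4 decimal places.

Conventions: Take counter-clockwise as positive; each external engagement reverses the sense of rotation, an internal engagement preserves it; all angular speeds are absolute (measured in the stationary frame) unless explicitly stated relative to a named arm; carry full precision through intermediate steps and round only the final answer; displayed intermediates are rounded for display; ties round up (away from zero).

3-mesh fixed-axis compound train (all bearings frame-fixed)
mesh 1 [92T→19T]: ω = 495.0000×92/19 = 2396.8421 rpm, sense flips to −
mesh 2 [14T→27T]: ω = 2396.8421×14/27 = 1242.8070 rpm, sense flips to +
mesh 3 [79T→44T]: ω = 1242.8070×79/44 = 2231.4035 rpm, sense flips to −
signed output speed = -2231.4035 rpm

-2231.4035 rpm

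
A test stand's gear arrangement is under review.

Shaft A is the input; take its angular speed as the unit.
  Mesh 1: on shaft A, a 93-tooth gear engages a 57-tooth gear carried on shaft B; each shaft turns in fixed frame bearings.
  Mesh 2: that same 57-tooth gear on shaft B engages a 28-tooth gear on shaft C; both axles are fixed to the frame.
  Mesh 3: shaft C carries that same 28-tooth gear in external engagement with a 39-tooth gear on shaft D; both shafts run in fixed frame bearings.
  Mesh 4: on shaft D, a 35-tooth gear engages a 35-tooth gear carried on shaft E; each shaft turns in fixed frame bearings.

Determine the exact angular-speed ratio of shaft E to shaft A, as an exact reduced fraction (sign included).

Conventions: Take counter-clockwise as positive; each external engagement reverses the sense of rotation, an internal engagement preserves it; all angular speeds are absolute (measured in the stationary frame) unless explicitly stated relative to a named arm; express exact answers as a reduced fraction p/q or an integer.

31/13

class = fixed-axis compound train [4 meshes; 4 ratios multiply, 4 sense flips]
mesh 1 [93T→57T]: running ratio 31/19, sense −
mesh 2 [57T→28T]: running ratio 93/28, sense +
mesh 3 [28T→39T]: running ratio 31/13, sense −
mesh 4 [35T→35T]: running ratio 31/13, sense +
ω_out/ω_in = 31/13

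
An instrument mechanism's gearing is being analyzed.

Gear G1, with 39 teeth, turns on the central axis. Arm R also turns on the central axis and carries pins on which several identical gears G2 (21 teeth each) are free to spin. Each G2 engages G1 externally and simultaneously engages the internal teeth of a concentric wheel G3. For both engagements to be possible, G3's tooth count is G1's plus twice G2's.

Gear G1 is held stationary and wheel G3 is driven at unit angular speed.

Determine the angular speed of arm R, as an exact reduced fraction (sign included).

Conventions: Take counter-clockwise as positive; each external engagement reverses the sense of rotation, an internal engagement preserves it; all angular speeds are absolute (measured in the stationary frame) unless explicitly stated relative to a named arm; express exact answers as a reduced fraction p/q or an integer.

27/40

topology: planetary set — G1 39T / G2 21T / G3 81T, arm = carrier (Willis)
ring teeth: 39 + 2·21 = 81
39(ω_sun−ω_arm) = −81(ω_ring−ω_arm),  ω_sun = 0, ω_ring = 1
39(0−ω_arm) = −81(1−ω_arm)  ⇒  120·ω_arm = 81  ⇒  ω_arm = 27/40
exact speed ratio = 27/40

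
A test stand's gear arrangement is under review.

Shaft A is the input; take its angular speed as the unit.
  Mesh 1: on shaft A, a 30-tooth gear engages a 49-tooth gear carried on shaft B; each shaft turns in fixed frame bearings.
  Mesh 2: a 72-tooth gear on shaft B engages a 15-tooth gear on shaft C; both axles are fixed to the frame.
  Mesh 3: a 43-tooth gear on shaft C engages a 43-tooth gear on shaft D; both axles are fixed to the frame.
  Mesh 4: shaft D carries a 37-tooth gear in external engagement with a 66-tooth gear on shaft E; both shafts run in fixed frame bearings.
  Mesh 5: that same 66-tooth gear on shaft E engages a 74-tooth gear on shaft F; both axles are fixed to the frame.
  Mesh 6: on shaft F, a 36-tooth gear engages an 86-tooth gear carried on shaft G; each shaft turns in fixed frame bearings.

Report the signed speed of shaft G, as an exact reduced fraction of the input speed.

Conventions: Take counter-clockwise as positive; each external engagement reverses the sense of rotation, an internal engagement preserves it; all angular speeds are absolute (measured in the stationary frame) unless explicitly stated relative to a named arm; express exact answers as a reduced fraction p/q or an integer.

6-mesh fixed-axis compound train (all bearings frame-fixed)
mesh 1 [30T→49T]: |ω|/ω_in = 1×30/49 = 30/49, sense flips to −
mesh 2 [72T→15T]: |ω|/ω_in = (30/49)×72/15 = 144/49, sense flips to +
mesh 3 [43T→43T]: |ω|/ω_in = (144/49)×43/43 = 144/49, sense flips to −
mesh 4 [37T→66T]: |ω|/ω_in = (144/49)×37/66 = 888/539, sense flips to +
mesh 5 [66T→74T]: |ω|/ω_in = (888/539)×66/74 = 72/49, sense flips to −
mesh 6 [36T→86T]: |ω|/ω_in = (72/49)×36/86 = 1296/2107, sense flips to +
signed output speed (× input speed) = 1296/2107

1296/2107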